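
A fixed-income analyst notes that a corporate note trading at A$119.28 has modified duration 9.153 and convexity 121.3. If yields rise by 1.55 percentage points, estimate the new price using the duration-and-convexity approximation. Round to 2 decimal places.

Duration effect: -D_mod·Δy = -9.153 × (+0.0155) = -0.1418715
Convexity effect: ½·C·(Δy)² = 0.5 × 121.3 × (0.0155)² = +0.0145711625
ΔP/P ≈ -0.1418715 + 0.0145711625 = -0.1273003375
New price ≈ 119.28 × (1 - 0.1273003375) = 104.095615743.

A$104.10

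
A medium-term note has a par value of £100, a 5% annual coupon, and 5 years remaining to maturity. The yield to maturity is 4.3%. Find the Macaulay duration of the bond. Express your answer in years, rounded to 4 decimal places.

4.5538 years

Periodic yield y = 0.043. Discount each cash flow and weight by its year:
  t   CF        PV=CF/(1+0.043)^t    t·PV
  1         5.00         4.7939         4.7939
  2         5.00         4.5962         9.1925
  3         5.00         4.4067        13.2202
  4         5.00         4.2251        16.9002
  5       105.00        85.0683       425.3415
  Σ                    103.0902       469.4483
Price P = Σ PV = 103.0902.
Macaulay duration = Σ(t·PV) / P = 469.4483 / 103.0902 = 4.55376 years.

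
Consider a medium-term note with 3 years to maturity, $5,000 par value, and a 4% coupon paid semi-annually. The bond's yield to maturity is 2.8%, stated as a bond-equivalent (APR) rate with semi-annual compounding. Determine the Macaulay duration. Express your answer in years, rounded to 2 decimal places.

Periodic yield y = 0.014. Discount each cash flow and weight by its period:
  t   CF        PV=CF/(1+0.014)^t    t·PV
  1       100.00        98.6193        98.6193
  2       100.00        97.2577       194.5154
  3       100.00        95.9149       287.7447
  4       100.00        94.5906       378.3626
  5       100.00        93.2847       466.4233
  6     5,100.00     4,691.8319    28,150.9916
  Σ                  5,171.4992    29,576.6569
Price P = Σ PV = 5,171.4992.
Macaulay duration = Σ(t·PV) / P = 29,576.6569 / 5,171.4992 = 5.71916 half-year periods.
In years: 5.71916 / 2 = 2.85958 years.

2.86 years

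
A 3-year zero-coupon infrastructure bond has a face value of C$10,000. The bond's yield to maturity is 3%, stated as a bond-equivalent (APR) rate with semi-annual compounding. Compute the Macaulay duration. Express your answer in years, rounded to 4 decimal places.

A zero-coupon bond has a single cash flow at maturity, so its Macaulay duration equals its maturity: 3 years.
(Equivalently: 6 semi-annual periods ÷ 2 = 3 years.)

3.0000 years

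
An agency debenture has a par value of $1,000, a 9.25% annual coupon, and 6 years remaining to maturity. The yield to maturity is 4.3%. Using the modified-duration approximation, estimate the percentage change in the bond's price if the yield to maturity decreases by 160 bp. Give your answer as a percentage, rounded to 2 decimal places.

Periodic yield y = 0.043. Modified duration first:
  t   CF        PV=CF/(1+0.043)^t    t·PV
  1        92.50        88.6865        88.6865
  2        92.50        85.0302       170.0604
  3        92.50        81.5246       244.5739
  4        92.50        78.1636       312.6544
  5        92.50        74.9411       374.7056
  6     1,092.50       848.6246     5,091.7473
  Σ                  1,256.9706     6,282.4280
P = 1,256.9706; D_Mac = 4.99807 yrs; D_mod = 4.99807/(1+0.043) = 4.79201 yrs.
ΔP/P ≈ -D_mod · Δy = -4.79201 × (-0.016) = +0.076672 = +7.6672%.

+7.67%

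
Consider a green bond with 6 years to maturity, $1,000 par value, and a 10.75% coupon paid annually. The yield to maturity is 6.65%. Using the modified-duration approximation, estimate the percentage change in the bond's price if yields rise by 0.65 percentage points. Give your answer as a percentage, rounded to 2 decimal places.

Periodic yield y = 0.0665. Modified duration first:
  t   CF        PV=CF/(1+0.0665)^t    t·PV
  1       107.50       100.7970       100.7970
  2       107.50        94.5120       189.0239
  3       107.50        88.6188       265.8564
  4       107.50        83.0931       332.3724
  5       107.50        77.9120       389.5598
  6     1,107.50       752.6249     4,515.7493
  Σ                  1,197.5577     5,793.3589
P = 1,197.5577; D_Mac = 4.83764 yrs; D_mod = 4.83764/(1+0.0665) = 4.53600 yrs.
ΔP/P ≈ -D_mod · Δy = -4.53600 × (+0.0065) = -0.029484 = -2.9484%.

-2.95%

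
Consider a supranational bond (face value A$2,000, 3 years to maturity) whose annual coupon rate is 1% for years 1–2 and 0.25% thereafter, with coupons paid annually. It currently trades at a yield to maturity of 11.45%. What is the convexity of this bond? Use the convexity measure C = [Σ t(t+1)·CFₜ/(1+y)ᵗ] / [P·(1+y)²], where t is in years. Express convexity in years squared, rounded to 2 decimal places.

With y = 0.1145:
  t   CF        PV=CF/(1+0.1145)^t    t·PV        t(t+1)·PV
  1        20.00        17.9453        17.9453          35.8905
  2        20.00        16.1016        32.2033          96.6098
  3     2,005.00     1,448.3521     4,345.0564      17,380.2254
  Σ                  1,482.3990     4,395.2049      17,512.7257
P = 1,482.3990.
Convexity = Σ t(t+1)·PV / [P·(1+y)²] = 17,512.7257 / (1,482.3990 × 1.242110) = 9.51105.

9.51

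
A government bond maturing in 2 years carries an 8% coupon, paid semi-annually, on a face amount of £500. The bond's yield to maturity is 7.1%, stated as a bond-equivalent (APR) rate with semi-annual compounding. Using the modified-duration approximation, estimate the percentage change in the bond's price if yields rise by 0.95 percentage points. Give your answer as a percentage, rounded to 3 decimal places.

Periodic yield y = 0.0355. Modified duration first:
  t   CF        PV=CF/(1+0.0355)^t    t·PV
  1        20.00        19.3143        19.3143
  2        20.00        18.6522        37.3044
  3        20.00        18.0127        54.0382
  4       520.00       452.2754     1,809.1015
  Σ                    508.2546     1,919.7584
P = 508.2546; D_Mac = 3.77716 half-year periods = 1.88858 yrs; D_mod = 1.88858/(1+0.0355) = 1.82383 yrs.
ΔP/P ≈ -D_mod · Δy = -1.82383 × (+0.0095) = -0.017326 = -1.7326%.

-1.733%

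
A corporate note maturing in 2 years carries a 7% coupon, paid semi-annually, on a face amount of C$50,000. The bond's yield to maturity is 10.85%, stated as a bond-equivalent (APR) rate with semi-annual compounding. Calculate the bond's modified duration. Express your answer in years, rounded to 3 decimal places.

Periodic yield y = 0.05425. First find Macaulay duration:
  t   CF        PV=CF/(1+0.05425)^t    t·PV
  1     1,750.00     1,659.9478     1,659.9478
  2     1,750.00     1,574.5296     3,149.0592
  3     1,750.00     1,493.5069     4,480.5206
  4    51,750.00    41,892.4650   167,569.8600
  Σ                 46,620.4493   176,859.3875
P = 46,620.4493; Macaulay duration = 176,859.3875 / 46,620.4493 = 3.79360 half-year periods = 1.89680 years.
Modified duration = D_Mac / (1 + y) = 1.89680 / 1.05425 = 1.79919 years.

1.799 years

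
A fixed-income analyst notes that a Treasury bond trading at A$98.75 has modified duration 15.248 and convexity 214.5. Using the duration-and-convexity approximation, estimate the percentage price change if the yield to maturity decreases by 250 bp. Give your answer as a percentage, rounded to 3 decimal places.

Duration effect: -D_mod·Δy = -15.248 × (-0.025) = +0.381200
Convexity effect: ½·C·(Δy)² = 0.5 × 214.5 × (-0.025)² = +0.06703125
ΔP/P ≈ +0.381200 + 0.06703125 = +0.44823125
= +44.823125%.

+44.823%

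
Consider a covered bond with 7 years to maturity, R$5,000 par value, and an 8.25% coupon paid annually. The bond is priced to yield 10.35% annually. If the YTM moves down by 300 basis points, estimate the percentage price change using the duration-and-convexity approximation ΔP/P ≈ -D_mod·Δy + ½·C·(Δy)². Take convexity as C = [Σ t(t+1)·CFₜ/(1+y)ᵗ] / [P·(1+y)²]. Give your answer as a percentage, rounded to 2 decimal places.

+16.45%

With y = 0.1035:
  t   CF        PV=CF/(1+0.1035)^t    t·PV        t(t+1)·PV
  1       412.50       373.8106       373.8106         747.6212
  2       412.50       338.7500       677.5000       2,032.4999
  3       412.50       306.9778       920.9333       3,683.7334
  4       412.50       278.1856     1,112.7423       5,563.7115
  5       412.50       252.0939     1,260.4693       7,562.8158
  6       412.50       228.4494     1,370.6961       9,594.8727
  7     5,412.50     2,716.3864    19,014.7048     152,117.6382
  Σ                  4,494.6535    24,730.8564     181,302.8926
P = 4,494.6535; D_Mac = 5.50228 yrs; D_mod = 4.98621 yrs; C = 33.12561.
Duration effect: -4.98621 × (-0.03) = +0.149586
Convexity effect: 0.5 × 33.12561 × (-0.03)² = +0.0149065
ΔP/P ≈ +0.149586 + 0.0149065 = +0.164493 = +16.4493%.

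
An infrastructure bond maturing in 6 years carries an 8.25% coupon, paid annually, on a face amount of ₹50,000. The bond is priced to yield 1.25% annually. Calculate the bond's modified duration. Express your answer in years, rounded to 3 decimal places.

5.079 years

Periodic yield y = 0.0125. First find Macaulay duration:
  t   CF        PV=CF/(1+0.0125)^t    t·PV
  1     4,125.00     4,074.0741     4,074.0741
  2     4,125.00     4,023.7769     8,047.5537
  3     4,125.00     3,974.1006    11,922.3018
  4     4,125.00     3,925.0376    15,700.1505
  5     4,125.00     3,876.5804    19,382.9019
  6    54,125.00    50,237.4652   301,424.7910
  Σ                 70,111.0347   360,551.7730
P = 70,111.0347; Macaulay duration = 360,551.7730 / 70,111.0347 = 5.14258 years.
Modified duration = D_Mac / (1 + y) = 5.14258 / 1.0125 = 5.07909 years.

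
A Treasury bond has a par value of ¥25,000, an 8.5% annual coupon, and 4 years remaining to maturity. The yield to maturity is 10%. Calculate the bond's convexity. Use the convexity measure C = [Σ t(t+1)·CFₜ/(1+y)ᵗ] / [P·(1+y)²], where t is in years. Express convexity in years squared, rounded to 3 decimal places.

14.025

With y = 0.1:
  t   CF        PV=CF/(1+0.1)^t    t·PV        t(t+1)·PV
  1     2,125.00     1,931.8182     1,931.8182       3,863.6364
  2     2,125.00     1,756.1983     3,512.3967      10,537.1901
  3     2,125.00     1,596.5440     4,789.6319      19,158.5274
  4    27,125.00    18,526.7400    74,106.9599     370,534.7995
  Σ                 23,811.3005    84,340.8066     404,094.1534
P = 23,811.3005.
Convexity = Σ t(t+1)·PV / [P·(1+y)²] = 404,094.1534 / (23,811.3005 × 1.210000) = 14.02536.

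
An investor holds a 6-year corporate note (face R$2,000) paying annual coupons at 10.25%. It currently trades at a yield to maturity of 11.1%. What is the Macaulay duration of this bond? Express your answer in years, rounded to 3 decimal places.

4.742 years

Periodic yield y = 0.111. Discount each cash flow and weight by its year:
  t   CF        PV=CF/(1+0.111)^t    t·PV
  1       205.00       184.5185       184.5185
  2       205.00       166.0832       332.1664
  3       205.00       149.4898       448.4695
  4       205.00       134.5543       538.2173
  5       205.00       121.1110       605.5550
  6     2,205.00     1,172.5307     7,035.1845
  Σ                  1,928.2876     9,144.1111
Price P = Σ PV = 1,928.2876.
Macaulay duration = Σ(t·PV) / P = 9,144.1111 / 1,928.2876 = 4.74209 years.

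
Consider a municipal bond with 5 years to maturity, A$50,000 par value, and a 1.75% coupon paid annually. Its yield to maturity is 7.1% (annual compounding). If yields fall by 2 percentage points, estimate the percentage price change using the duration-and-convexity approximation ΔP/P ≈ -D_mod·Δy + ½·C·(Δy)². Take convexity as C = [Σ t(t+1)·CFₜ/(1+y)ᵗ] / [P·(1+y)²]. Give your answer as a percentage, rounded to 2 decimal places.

+9.47%

With y = 0.071:
  t   CF        PV=CF/(1+0.071)^t    t·PV        t(t+1)·PV
  1       875.00       816.9935       816.9935       1,633.9869
  2       875.00       762.8324     1,525.6647       4,576.9942
  3       875.00       712.2618     2,136.7853       8,547.1414
  4       875.00       665.0437     2,660.1747      13,300.8736
  5    50,875.00    36,104.1453   180,520.7264   1,083,124.3584
  Σ                 39,061.2766   187,660.3446   1,111,183.3544
P = 39,061.2766; D_Mac = 4.80426 yrs; D_mod = 4.48577 yrs; C = 24.80050.
Duration effect: -4.48577 × (-0.02) = +0.089715
Convexity effect: 0.5 × 24.80050 × (-0.02)² = +0.0049601
ΔP/P ≈ +0.089715 + 0.0049601 = +0.094675 = +9.4675%.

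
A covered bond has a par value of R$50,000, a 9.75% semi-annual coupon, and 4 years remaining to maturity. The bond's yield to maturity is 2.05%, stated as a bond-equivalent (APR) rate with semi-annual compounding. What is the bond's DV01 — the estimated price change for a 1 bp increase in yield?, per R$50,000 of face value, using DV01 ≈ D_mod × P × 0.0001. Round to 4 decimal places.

R$22.3461

Periodic yield y = 0.01025.
  t   CF        PV=CF/(1+0.01025)^t    t·PV
  1     2,437.50     2,412.7691     2,412.7691
  2     2,437.50     2,388.2892     4,776.5783
  3     2,437.50     2,364.0576     7,092.1727
  4     2,437.50     2,340.0718     9,360.2873
  5     2,437.50     2,316.3294    11,581.6472
  6     2,437.50     2,292.8280    13,756.9678
  7     2,437.50     2,269.5649    15,886.9545
  8    52,437.50    48,329.3668   386,634.9345
  Σ                 64,713.2768   451,502.3114
P = 64,713.2768; D_Mac = 6.97697 half-year periods = 3.48848 yrs; D_mod = 3.45309 yrs.
DV01 ≈ 3.45309 × 64,713.2768 × 0.0001 = 22.346068.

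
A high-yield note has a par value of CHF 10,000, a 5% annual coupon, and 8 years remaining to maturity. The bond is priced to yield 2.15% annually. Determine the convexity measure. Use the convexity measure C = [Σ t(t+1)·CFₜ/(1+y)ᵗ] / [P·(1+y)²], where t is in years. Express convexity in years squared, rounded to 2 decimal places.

56.55

With y = 0.0215:
  t   CF        PV=CF/(1+0.0215)^t    t·PV        t(t+1)·PV
  1       500.00       489.4763       489.4763         978.9525
  2       500.00       479.1740       958.3480       2,875.0441
  3       500.00       469.0886     1,407.2658       5,629.0634
  4       500.00       459.2155     1,836.8619       9,184.3096
  5       500.00       449.5502     2,247.7508      13,486.5046
  6       500.00       440.0883     2,640.5295      18,483.7067
  7       500.00       430.8255     3,015.7785      24,126.2284
  8    10,500.00     8,856.9120    70,855.2963     637,697.6664
  Σ                 12,074.3303    83,451.3072     712,461.4757
P = 12,074.3303.
Convexity = Σ t(t+1)·PV / [P·(1+y)²] = 712,461.4757 / (12,074.3303 × 1.043462) = 56.54857.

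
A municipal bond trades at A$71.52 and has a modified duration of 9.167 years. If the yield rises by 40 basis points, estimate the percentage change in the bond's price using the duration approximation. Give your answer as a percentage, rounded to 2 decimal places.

-3.67%

Duration approximation: ΔP/P ≈ -D_mod · Δy = -9.167 × (+0.004) = -0.036668.
As a percentage: -3.6668%.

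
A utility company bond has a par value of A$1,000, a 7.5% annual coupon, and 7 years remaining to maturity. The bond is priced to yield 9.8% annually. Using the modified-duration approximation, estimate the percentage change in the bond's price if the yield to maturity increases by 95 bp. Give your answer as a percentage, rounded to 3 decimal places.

-4.848%

Periodic yield y = 0.098. Modified duration first:
  t   CF        PV=CF/(1+0.098)^t    t·PV
  1        75.00        68.3060        68.3060
  2        75.00        62.2095       124.4190
  3        75.00        56.6571       169.9713
  4        75.00        51.6003       206.4010
  5        75.00        46.9948       234.9739
  6        75.00        42.8003       256.8020
  7     1,075.00       558.7173     3,911.0208
  Σ                    887.2852     4,971.8940
P = 887.2852; D_Mac = 5.60349 yrs; D_mod = 5.60349/(1+0.098) = 5.10336 yrs.
ΔP/P ≈ -D_mod · Δy = -5.10336 × (+0.0095) = -0.048482 = -4.8482%.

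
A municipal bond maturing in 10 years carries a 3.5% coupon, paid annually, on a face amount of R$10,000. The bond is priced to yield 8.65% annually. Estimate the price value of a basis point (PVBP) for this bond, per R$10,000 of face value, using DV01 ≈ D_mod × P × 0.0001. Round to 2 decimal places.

Periodic yield y = 0.0865.
  t   CF        PV=CF/(1+0.0865)^t    t·PV
  1       350.00       322.1353       322.1353
  2       350.00       296.4890       592.9780
  3       350.00       272.8845       818.6535
  4       350.00       251.1592     1,004.6369
  5       350.00       231.1636     1,155.8178
  6       350.00       212.7598     1,276.5591
  7       350.00       195.8213     1,370.7491
  8       350.00       180.2313     1,441.8503
  9       350.00       165.8825     1,492.9421
  10   10,350.00     4,514.8471    45,148.4706
  Σ                  6,643.3735    54,624.7927
P = 6,643.3735; D_Mac = 8.22245 yrs; D_mod = 7.56783 yrs.
DV01 ≈ 7.56783 × 6,643.3735 × 0.0001 = 5.027593.

R$5.03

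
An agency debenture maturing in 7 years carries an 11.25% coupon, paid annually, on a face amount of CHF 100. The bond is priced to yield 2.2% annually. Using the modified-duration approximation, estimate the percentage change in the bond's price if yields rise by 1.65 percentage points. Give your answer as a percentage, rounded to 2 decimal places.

-9.02%

Periodic yield y = 0.022. Modified duration first:
  t   CF        PV=CF/(1+0.022)^t    t·PV
  1        11.25        11.0078        11.0078
  2        11.25        10.7709        21.5417
  3        11.25        10.5390        31.6170
  4        11.25        10.3121        41.2486
  5        11.25        10.0902        50.4508
  6        11.25         9.8730        59.2377
  7       111.25        95.5309       668.7161
  Σ                    158.1238       883.8198
P = 158.1238; D_Mac = 5.58942 yrs; D_mod = 5.58942/(1+0.022) = 5.46910 yrs.
ΔP/P ≈ -D_mod · Δy = -5.46910 × (+0.0165) = -0.090240 = -9.0240%.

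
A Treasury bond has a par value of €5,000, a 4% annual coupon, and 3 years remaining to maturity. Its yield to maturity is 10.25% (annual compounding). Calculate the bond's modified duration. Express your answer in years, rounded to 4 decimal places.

Periodic yield y = 0.1025. First find Macaulay duration:
  t   CF        PV=CF/(1+0.1025)^t    t·PV
  1       200.00       181.4059       181.4059
  2       200.00       164.5405       329.0810
  3     5,200.00     3,880.3201    11,640.9602
  Σ                  4,226.2665    12,151.4471
P = 4,226.2665; Macaulay duration = 12,151.4471 / 4,226.2665 = 2.87522 years.
Modified duration = D_Mac / (1 + y) = 2.87522 / 1.1025 = 2.60791 years.

2.6079 years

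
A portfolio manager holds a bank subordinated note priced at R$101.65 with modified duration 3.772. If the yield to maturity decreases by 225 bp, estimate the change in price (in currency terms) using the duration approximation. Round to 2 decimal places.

Duration approximation: ΔP/P ≈ -D_mod · Δy = -3.772 × (-0.0225) = +0.084870.
ΔP ≈ 101.65 × (+0.084870) = +8.6270355.

+R$8.63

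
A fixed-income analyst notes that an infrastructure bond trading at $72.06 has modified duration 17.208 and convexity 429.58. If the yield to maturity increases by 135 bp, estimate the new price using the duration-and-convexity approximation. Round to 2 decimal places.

Duration effect: -D_mod·Δy = -17.208 × (+0.0135) = -0.232308
Convexity effect: ½·C·(Δy)² = 0.5 × 429.58 × (0.0135)² = +0.0391454775
ΔP/P ≈ -0.232308 + 0.0391454775 = -0.1931625225
New price ≈ 72.06 × (1 - 0.1931625225) = 58.14070862865.

$58.14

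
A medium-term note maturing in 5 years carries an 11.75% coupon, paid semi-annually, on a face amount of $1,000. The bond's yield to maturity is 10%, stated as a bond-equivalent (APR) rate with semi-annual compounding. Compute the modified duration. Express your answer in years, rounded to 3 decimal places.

3.770 years

Periodic yield y = 0.05. First find Macaulay duration:
  t   CF        PV=CF/(1+0.05)^t    t·PV
  1        58.75        55.9524        55.9524
  2        58.75        53.2880       106.5760
  3        58.75        50.7505       152.2514
  4        58.75        48.3338       193.3351
  5        58.75        46.0322       230.1608
  6        58.75        43.8402       263.0409
  7        58.75        41.7525       292.2677
  8        58.75        39.7643       318.1145
  9        58.75        37.8708       340.8370
  10    1,058.75       649.9807     6,499.8066
  Σ                  1,067.5652     8,452.3423
P = 1,067.5652; Macaulay duration = 8,452.3423 / 1,067.5652 = 7.91740 half-year periods = 3.95870 years.
Modified duration = D_Mac / (1 + y) = 3.95870 / 1.05 = 3.77019 years.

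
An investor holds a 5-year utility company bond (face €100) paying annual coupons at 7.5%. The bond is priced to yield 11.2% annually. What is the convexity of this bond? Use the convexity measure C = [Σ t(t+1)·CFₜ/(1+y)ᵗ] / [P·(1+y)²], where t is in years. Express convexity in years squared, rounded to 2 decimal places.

19.75

With y = 0.112:
  t   CF        PV=CF/(1+0.112)^t    t·PV        t(t+1)·PV
  1         7.50         6.7446         6.7446          13.4892
  2         7.50         6.0653        12.1306          36.3917
  3         7.50         5.4544        16.3632          65.4528
  4         7.50         4.9050        19.6201          98.1007
  5       107.50        63.2244       316.1219       1,896.7312
  Σ                     86.3937       370.9804       2,110.1656
P = 86.3937.
Convexity = Σ t(t+1)·PV / [P·(1+y)²] = 2,110.1656 / (86.3937 × 1.236544) = 19.75263.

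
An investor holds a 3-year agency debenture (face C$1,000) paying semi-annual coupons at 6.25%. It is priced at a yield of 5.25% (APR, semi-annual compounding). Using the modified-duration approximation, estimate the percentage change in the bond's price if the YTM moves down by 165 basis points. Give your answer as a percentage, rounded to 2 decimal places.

+4.48%

Periodic yield y = 0.02625. Modified duration first:
  t   CF        PV=CF/(1+0.02625)^t    t·PV
  1        31.25        30.4507        30.4507
  2        31.25        29.6718        59.3436
  3        31.25        28.9128        86.7385
  4        31.25        28.1733       112.6931
  5        31.25        27.4526       137.2632
  6     1,031.25       882.7647     5,296.5880
  Σ                  1,027.4259     5,723.0770
P = 1,027.4259; D_Mac = 5.57031 half-year periods = 2.78515 yrs; D_mod = 2.78515/(1+0.02625) = 2.71391 yrs.
ΔP/P ≈ -D_mod · Δy = -2.71391 × (-0.0165) = +0.044780 = +4.4780%.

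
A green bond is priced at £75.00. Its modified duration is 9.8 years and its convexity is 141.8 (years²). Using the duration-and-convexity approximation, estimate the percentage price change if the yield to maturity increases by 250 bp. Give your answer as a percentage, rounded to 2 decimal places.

-20.07%

Duration effect: -D_mod·Δy = -9.8 × (+0.025) = -0.245000
Convexity effect: ½·C·(Δy)² = 0.5 × 141.8 × (0.025)² = +0.0443125
ΔP/P ≈ -0.245000 + 0.0443125 = -0.2006875
= -20.06875%.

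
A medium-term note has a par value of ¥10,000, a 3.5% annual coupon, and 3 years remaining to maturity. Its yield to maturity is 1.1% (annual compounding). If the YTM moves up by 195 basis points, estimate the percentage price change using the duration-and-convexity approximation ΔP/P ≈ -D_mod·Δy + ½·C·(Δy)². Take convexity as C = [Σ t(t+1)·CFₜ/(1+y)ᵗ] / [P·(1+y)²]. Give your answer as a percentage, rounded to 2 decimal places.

With y = 0.011:
  t   CF        PV=CF/(1+0.011)^t    t·PV        t(t+1)·PV
  1       350.00       346.1919       346.1919         692.3838
  2       350.00       342.4252       684.8504       2,054.5513
  3    10,350.00    10,015.8286    30,047.4857     120,189.9430
  Σ                 10,704.4457    31,078.5281     122,936.8780
P = 10,704.4457; D_Mac = 2.90333 yrs; D_mod = 2.87174 yrs; C = 11.23610.
Duration effect: -2.87174 × (+0.0195) = -0.055999
Convexity effect: 0.5 × 11.23610 × (0.0195)² = +0.0021363
ΔP/P ≈ -0.055999 + 0.0021363 = -0.053863 = -5.3863%.

-5.39%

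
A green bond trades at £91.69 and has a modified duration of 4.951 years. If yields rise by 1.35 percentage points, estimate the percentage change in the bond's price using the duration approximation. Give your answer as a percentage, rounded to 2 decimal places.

Duration approximation: ΔP/P ≈ -D_mod · Δy = -4.951 × (+0.0135) = -0.0668385.
As a percentage: -6.68385%.

-6.68%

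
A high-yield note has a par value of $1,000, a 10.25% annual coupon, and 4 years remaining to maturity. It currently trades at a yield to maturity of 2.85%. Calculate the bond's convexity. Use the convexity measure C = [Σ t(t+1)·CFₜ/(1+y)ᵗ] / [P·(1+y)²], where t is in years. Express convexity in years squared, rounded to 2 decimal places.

16.01

With y = 0.0285:
  t   CF        PV=CF/(1+0.0285)^t    t·PV        t(t+1)·PV
  1       102.50        99.6597        99.6597         199.3194
  2       102.50        96.8981       193.7962         581.3886
  3       102.50        94.2130       282.6391       1,130.5564
  4     1,102.50       985.2840     3,941.1359      19,705.6793
  Σ                  1,276.0548     4,517.2308      21,616.9436
P = 1,276.0548.
Convexity = Σ t(t+1)·PV / [P·(1+y)²] = 21,616.9436 / (1,276.0548 × 1.057812) = 16.01461.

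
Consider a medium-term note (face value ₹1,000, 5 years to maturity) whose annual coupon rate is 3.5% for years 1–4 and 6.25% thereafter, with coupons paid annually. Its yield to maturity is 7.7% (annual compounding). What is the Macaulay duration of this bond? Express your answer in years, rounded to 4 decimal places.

4.6440 years

Periodic yield y = 0.077. Discount each cash flow and weight by its year:
  t   CF        PV=CF/(1+0.077)^t    t·PV
  1        35.00        32.4977        32.4977
  2        35.00        30.1743        60.3485
  3        35.00        28.0170        84.0509
  4        35.00        26.0139       104.0555
  5     1,062.50       733.2472     3,666.2361
  Σ                    849.9500     3,947.1887
Price P = Σ PV = 849.9500.
Macaulay duration = Σ(t·PV) / P = 3,947.1887 / 849.9500 = 4.64402 years.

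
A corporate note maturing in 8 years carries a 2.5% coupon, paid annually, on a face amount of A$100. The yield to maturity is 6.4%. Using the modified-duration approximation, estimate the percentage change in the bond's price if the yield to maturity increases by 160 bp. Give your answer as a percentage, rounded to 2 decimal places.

Periodic yield y = 0.064. Modified duration first:
  t   CF        PV=CF/(1+0.064)^t    t·PV
  1         2.50         2.3496         2.3496
  2         2.50         2.2083         4.4166
  3         2.50         2.0755         6.2264
  4         2.50         1.9506         7.8025
  5         2.50         1.8333         9.1665
  6         2.50         1.7230        10.3381
  7         2.50         1.6194        11.3357
  8       102.50        62.4009       499.2072
  Σ                     76.1606       550.8425
P = 76.1606; D_Mac = 7.23264 yrs; D_mod = 7.23264/(1+0.064) = 6.79760 yrs.
ΔP/P ≈ -D_mod · Δy = -6.79760 × (+0.016) = -0.108762 = -10.8762%.

-10.88%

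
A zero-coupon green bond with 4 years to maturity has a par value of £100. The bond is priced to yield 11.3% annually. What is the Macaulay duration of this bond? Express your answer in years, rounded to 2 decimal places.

4.00 years

A zero-coupon bond has a single cash flow at maturity, so its Macaulay duration equals its maturity: 4 years.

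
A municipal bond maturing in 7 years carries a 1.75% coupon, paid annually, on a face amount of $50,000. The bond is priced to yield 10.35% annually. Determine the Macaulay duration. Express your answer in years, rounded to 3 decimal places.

Periodic yield y = 0.1035. Discount each cash flow and weight by its year:
  t   CF        PV=CF/(1+0.1035)^t    t·PV
  1       875.00       792.9316       792.9316
  2       875.00       718.5606     1,437.1211
  3       875.00       651.1650     1,953.4950
  4       875.00       590.0906     2,360.3624
  5       875.00       534.7445     2,673.7227
  6       875.00       484.5895     2,907.5372
  7    50,875.00    25,532.7774   178,729.4421
  Σ                 29,304.8593   190,854.6121
Price P = Σ PV = 29,304.8593.
Macaulay duration = Σ(t·PV) / P = 190,854.6121 / 29,304.8593 = 6.51273 years.

6.513 years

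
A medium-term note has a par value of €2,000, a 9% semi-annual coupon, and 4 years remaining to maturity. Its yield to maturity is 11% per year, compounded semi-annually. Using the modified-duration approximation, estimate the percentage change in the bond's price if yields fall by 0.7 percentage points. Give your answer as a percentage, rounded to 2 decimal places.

Periodic yield y = 0.055. Modified duration first:
  t   CF        PV=CF/(1+0.055)^t    t·PV
  1        90.00        85.3081        85.3081
  2        90.00        80.8607       161.7214
  3        90.00        76.6452       229.9357
  4        90.00        72.6495       290.5980
  5        90.00        68.8621       344.3105
  6        90.00        65.2721       391.6327
  7        90.00        61.8693       433.0852
  8     2,090.00     1,361.8416    10,894.7331
  Σ                  1,873.3087    12,831.3247
P = 1,873.3087; D_Mac = 6.84955 half-year periods = 3.42478 yrs; D_mod = 3.42478/(1+0.055) = 3.24623 yrs.
ΔP/P ≈ -D_mod · Δy = -3.24623 × (-0.007) = +0.022724 = +2.2724%.

+2.27%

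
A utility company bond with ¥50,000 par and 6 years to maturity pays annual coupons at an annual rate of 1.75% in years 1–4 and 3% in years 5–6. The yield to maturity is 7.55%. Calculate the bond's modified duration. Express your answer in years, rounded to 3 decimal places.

Periodic yield y = 0.0755. First find Macaulay duration:
  t   CF        PV=CF/(1+0.0755)^t    t·PV
  1       875.00       813.5751       813.5751
  2       875.00       756.4622     1,512.9244
  3       875.00       703.3586     2,110.0758
  4       875.00       653.9829     2,615.9316
  5     1,500.00     1,042.4115     5,212.0574
  6    51,500.00    33,277.0440   199,662.2639
  Σ                 37,246.8342   211,926.8282
P = 37,246.8342; Macaulay duration = 211,926.8282 / 37,246.8342 = 5.68979 years.
Modified duration = D_Mac / (1 + y) = 5.68979 / 1.0755 = 5.29037 years.

5.290 years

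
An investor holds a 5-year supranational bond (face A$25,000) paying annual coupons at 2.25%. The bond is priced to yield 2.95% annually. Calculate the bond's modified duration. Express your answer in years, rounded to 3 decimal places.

Periodic yield y = 0.0295. First find Macaulay duration:
  t   CF        PV=CF/(1+0.0295)^t    t·PV
  1       562.50       546.3817       546.3817
  2       562.50       530.7253     1,061.4507
  3       562.50       515.5176     1,546.5527
  4       562.50       500.7456     2,002.9823
  5    25,562.50    22,104.0356   110,520.1778
  Σ                 24,197.4058   115,677.5453
P = 24,197.4058; Macaulay duration = 115,677.5453 / 24,197.4058 = 4.78058 years.
Modified duration = D_Mac / (1 + y) = 4.78058 / 1.0295 = 4.64359 years.

4.644 years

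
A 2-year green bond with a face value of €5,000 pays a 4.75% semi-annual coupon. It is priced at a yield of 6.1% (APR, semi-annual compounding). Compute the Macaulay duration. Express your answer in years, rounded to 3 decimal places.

Periodic yield y = 0.0305. Discount each cash flow and weight by its period:
  t   CF        PV=CF/(1+0.0305)^t    t·PV
  1       118.75       115.2353       115.2353
  2       118.75       111.8247       223.6493
  3       118.75       108.5150       325.5449
  4     5,118.75     4,539.1228    18,156.4913
  Σ                  4,874.6978    18,820.9209
Price P = Σ PV = 4,874.6978.
Macaulay duration = Σ(t·PV) / P = 18,820.9209 / 4,874.6978 = 3.86094 half-year periods.
In years: 3.86094 / 2 = 1.93047 years.

1.930 years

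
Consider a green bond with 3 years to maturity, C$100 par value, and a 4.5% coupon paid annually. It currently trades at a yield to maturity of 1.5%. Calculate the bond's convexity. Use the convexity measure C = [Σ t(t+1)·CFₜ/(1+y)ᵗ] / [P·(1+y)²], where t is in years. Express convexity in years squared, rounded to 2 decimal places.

11.02

With y = 0.015:
  t   CF        PV=CF/(1+0.015)^t    t·PV        t(t+1)·PV
  1         4.50         4.4335         4.4335           8.8670
  2         4.50         4.3680         8.7360          26.2079
  3       104.50        99.9351       299.8054       1,199.2215
  Σ                    108.7366       312.9748       1,234.2964
P = 108.7366.
Convexity = Σ t(t+1)·PV / [P·(1+y)²] = 1,234.2964 / (108.7366 × 1.030225) = 11.01822.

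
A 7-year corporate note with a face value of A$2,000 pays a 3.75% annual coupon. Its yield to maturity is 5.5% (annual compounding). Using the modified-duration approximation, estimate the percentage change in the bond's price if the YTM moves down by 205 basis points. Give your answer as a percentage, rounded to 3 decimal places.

+12.124%

Periodic yield y = 0.055. Modified duration first:
  t   CF        PV=CF/(1+0.055)^t    t·PV
  1        75.00        71.0900        71.0900
  2        75.00        67.3839       134.7679
  3        75.00        63.8710       191.6131
  4        75.00        60.5413       242.1650
  5        75.00        57.3851       286.9254
  6        75.00        54.3934       326.3606
  7     2,075.00     1,426.4314     9,985.0196
  Σ                  1,801.0962    11,237.9417
P = 1,801.0962; D_Mac = 6.23950 yrs; D_mod = 6.23950/(1+0.055) = 5.91422 yrs.
ΔP/P ≈ -D_mod · Δy = -5.91422 × (-0.0205) = +0.121241 = +12.1241%.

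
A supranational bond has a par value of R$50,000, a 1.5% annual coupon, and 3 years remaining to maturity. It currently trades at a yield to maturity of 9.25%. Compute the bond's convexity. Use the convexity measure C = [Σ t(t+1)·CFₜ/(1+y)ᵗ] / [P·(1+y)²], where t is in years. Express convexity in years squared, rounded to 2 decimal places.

9.83

With y = 0.0925:
  t   CF        PV=CF/(1+0.0925)^t    t·PV        t(t+1)·PV
  1       750.00       686.4989       686.4989       1,372.9977
  2       750.00       628.3742     1,256.7485       3,770.2454
  3    50,750.00    38,919.8995   116,759.6984     467,038.7935
  Σ                 40,234.7726   118,702.9457     472,182.0366
P = 40,234.7726.
Convexity = Σ t(t+1)·PV / [P·(1+y)²] = 472,182.0366 / (40,234.7726 × 1.193556) = 9.83252.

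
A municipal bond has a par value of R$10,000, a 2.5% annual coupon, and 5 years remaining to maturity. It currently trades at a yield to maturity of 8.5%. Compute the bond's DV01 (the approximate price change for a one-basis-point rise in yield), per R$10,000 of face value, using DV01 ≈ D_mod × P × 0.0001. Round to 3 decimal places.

R$3.322

Periodic yield y = 0.085.
  t   CF        PV=CF/(1+0.085)^t    t·PV
  1       250.00       230.4147       230.4147
  2       250.00       212.3638       424.7276
  3       250.00       195.7270       587.1811
  4       250.00       180.3936       721.5743
  5    10,250.00     6,816.7156    34,083.5779
  Σ                  7,635.6148    36,047.4757
P = 7,635.6148; D_Mac = 4.72097 yrs; D_mod = 4.35112 yrs.
DV01 ≈ 4.35112 × 7,635.6148 × 0.0001 = 3.322348.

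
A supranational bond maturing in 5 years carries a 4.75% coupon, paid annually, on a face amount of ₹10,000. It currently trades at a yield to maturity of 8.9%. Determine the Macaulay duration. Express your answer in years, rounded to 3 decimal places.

Periodic yield y = 0.089. Discount each cash flow and weight by its year:
  t   CF        PV=CF/(1+0.089)^t    t·PV
  1       475.00       436.1800       436.1800
  2       475.00       400.5326       801.0652
  3       475.00       367.7985     1,103.3955
  4       475.00       337.7397     1,350.9587
  5    10,475.00     6,839.3469    34,196.7345
  Σ                  8,381.5977    37,888.3340
Price P = Σ PV = 8,381.5977.
Macaulay duration = Σ(t·PV) / P = 37,888.3340 / 8,381.5977 = 4.52042 years.

4.520 years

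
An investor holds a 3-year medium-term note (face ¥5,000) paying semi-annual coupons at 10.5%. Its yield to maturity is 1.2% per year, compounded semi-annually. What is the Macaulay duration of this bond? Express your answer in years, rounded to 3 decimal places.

2.695 years

Periodic yield y = 0.006. Discount each cash flow and weight by its period:
  t   CF        PV=CF/(1+0.006)^t    t·PV
  1       262.50       260.9344       260.9344
  2       262.50       259.3781       518.7562
  3       262.50       257.8311       773.4934
  4       262.50       256.2934     1,025.1735
  5       262.50       254.7648     1,273.8239
  6     5,262.50     5,076.9656    30,461.7939
  Σ                  6,366.1675    34,313.9754
Price P = Σ PV = 6,366.1675.
Macaulay duration = Σ(t·PV) / P = 34,313.9754 / 6,366.1675 = 5.39005 half-year periods.
In years: 5.39005 / 2 = 2.69503 years.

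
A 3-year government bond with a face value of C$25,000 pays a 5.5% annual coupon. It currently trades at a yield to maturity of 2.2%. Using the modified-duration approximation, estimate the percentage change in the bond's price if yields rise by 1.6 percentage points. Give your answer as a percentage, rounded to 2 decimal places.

-4.47%

Periodic yield y = 0.022. Modified duration first:
  t   CF        PV=CF/(1+0.022)^t    t·PV
  1     1,375.00     1,345.4012     1,345.4012
  2     1,375.00     1,316.4395     2,632.8790
  3    26,375.00    24,708.1245    74,124.3735
  Σ                 27,369.9652    78,102.6537
P = 27,369.9652; D_Mac = 2.85359 yrs; D_mod = 2.85359/(1+0.022) = 2.79216 yrs.
ΔP/P ≈ -D_mod · Δy = -2.79216 × (+0.016) = -0.044675 = -4.4675%.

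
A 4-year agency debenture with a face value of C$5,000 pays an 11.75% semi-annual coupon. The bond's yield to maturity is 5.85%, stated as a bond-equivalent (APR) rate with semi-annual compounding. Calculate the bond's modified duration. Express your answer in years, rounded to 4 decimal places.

Periodic yield y = 0.02925. First find Macaulay duration:
  t   CF        PV=CF/(1+0.02925)^t    t·PV
  1       293.75       285.4020       285.4020
  2       293.75       277.2912       554.5824
  3       293.75       269.4110       808.2329
  4       293.75       261.7546     1,047.0185
  5       293.75       254.3159     1,271.5795
  6       293.75       247.0886     1,482.5313
  7       293.75       240.0666     1,680.4662
  8     5,293.75     4,203.3584    33,626.8672
  Σ                  6,038.6882    40,756.6800
P = 6,038.6882; Macaulay duration = 40,756.6800 / 6,038.6882 = 6.74926 half-year periods = 3.37463 years.
Modified duration = D_Mac / (1 + y) = 3.37463 / 1.02925 = 3.27873 years.

3.2787 years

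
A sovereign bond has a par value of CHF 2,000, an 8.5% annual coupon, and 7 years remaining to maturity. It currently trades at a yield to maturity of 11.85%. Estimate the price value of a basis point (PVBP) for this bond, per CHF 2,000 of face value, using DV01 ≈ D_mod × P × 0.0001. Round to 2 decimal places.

Periodic yield y = 0.1185.
  t   CF        PV=CF/(1+0.1185)^t    t·PV
  1       170.00       151.9893       151.9893
  2       170.00       135.8867       271.7734
  3       170.00       121.4901       364.4704
  4       170.00       108.6188       434.4752
  5       170.00        97.1111       485.5556
  6       170.00        86.8226       520.9358
  7     2,170.00       990.8498     6,935.9484
  Σ                  1,692.7684     9,165.1481
P = 1,692.7684; D_Mac = 5.41430 yrs; D_mod = 4.84068 yrs.
DV01 ≈ 4.84068 × 1,692.7684 × 0.0001 = 0.819414.

CHF 0.82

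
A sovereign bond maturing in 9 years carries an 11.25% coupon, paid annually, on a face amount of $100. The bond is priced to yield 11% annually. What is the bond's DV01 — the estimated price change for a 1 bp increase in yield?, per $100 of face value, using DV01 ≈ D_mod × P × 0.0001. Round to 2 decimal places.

$0.06

Periodic yield y = 0.11.
  t   CF        PV=CF/(1+0.11)^t    t·PV
  1        11.25        10.1351        10.1351
  2        11.25         9.1308        18.2615
  3        11.25         8.2259        24.6777
  4        11.25         7.4107        29.6429
  5        11.25         6.6763        33.3816
  6        11.25         6.0147        36.0883
  7        11.25         5.4187        37.9306
  8        11.25         4.8817        39.0534
  9       111.25        43.4904       391.4134
  Σ                    101.3843       620.5845
P = 101.3843; D_Mac = 6.12111 yrs; D_mod = 5.51452 yrs.
DV01 ≈ 5.51452 × 101.3843 × 0.0001 = 0.055909.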